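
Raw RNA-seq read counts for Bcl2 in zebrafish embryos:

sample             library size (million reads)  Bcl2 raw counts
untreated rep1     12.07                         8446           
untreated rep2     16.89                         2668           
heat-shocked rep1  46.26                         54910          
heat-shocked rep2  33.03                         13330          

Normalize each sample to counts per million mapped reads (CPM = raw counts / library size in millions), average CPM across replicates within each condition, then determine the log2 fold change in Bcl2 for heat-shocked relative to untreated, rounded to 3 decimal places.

CPM(untreated rep1) = 8446 / 12.07 = 699.7514
CPM(untreated rep2) = 2668 / 16.89 = 157.9633
CPM(heat-shocked rep1) = 54910 / 46.26 = 1186.9866
CPM(heat-shocked rep2) = 13330 / 33.03 = 403.5725
mean CPM(untreated) = 428.8574; mean CPM(heat-shocked) = 795.2796
Fold change = 795.2796 / 428.8574 = 1.85442
log2(1.85442) = 0.8910

0.891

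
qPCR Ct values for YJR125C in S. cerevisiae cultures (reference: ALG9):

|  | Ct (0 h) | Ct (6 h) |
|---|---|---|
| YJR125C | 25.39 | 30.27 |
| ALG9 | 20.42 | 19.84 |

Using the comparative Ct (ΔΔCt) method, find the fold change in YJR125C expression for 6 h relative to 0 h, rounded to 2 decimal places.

0.02

ΔCt(0 h) = 25.390 − 20.420 = 4.970
ΔCt(6 h) = 30.270 − 19.840 = 10.430
ΔΔCt = 10.430 − 4.970 = 5.460
Fold change = 2^(−5.460) = 0.023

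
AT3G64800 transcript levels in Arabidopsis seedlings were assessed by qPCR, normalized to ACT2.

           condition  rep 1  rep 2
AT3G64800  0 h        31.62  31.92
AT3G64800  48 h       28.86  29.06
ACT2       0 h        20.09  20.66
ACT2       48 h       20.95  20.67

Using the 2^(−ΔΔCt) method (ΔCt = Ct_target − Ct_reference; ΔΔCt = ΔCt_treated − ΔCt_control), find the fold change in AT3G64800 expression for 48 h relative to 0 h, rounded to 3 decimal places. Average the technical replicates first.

9.481

Mean Ct: AT3G64800 0 h 31.770; AT3G64800 48 h 28.960; ACT2 0 h 20.375; ACT2 48 h 20.810
ΔCt(0 h) = 31.770 − 20.375 = 11.395
ΔCt(48 h) = 28.960 − 20.810 = 8.150
ΔΔCt = 8.150 − 11.395 = -3.245
Fold change = 2^(−(-3.245)) = 2^3.245 = 9.4807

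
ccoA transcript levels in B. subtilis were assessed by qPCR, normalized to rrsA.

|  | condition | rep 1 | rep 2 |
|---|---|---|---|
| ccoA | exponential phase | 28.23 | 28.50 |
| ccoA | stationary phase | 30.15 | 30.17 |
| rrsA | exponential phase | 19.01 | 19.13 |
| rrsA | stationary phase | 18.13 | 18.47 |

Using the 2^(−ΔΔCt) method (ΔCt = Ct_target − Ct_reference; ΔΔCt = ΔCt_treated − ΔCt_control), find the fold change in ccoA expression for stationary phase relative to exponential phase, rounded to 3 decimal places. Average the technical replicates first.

Mean Ct: ccoA exponential phase 28.365; ccoA stationary phase 30.160; rrsA exponential phase 19.070; rrsA stationary phase 18.300
ΔCt(exponential phase) = 28.365 − 19.070 = 9.295
ΔCt(stationary phase) = 30.160 − 18.300 = 11.860
ΔΔCt = 11.860 − 9.295 = 2.565
Fold change = 2^(−2.565) = 0.1690

0.169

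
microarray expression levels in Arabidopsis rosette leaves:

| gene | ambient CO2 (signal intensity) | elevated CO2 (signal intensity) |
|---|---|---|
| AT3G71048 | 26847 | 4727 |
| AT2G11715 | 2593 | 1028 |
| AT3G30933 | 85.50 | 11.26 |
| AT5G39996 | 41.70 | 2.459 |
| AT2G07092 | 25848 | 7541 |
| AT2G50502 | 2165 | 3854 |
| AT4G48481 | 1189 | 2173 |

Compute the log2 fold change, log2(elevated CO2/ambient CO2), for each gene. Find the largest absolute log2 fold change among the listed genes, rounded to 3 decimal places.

4.084

log2(4727/26847) = -2.506  (AT3G71048)
log2(1028/2593) = -1.335  (AT2G11715)
log2(11.26/85.50) = -2.925  (AT3G30933)
log2(2.459/41.70) = -4.084  (AT5G39996)
log2(7541/25848) = -1.777  (AT2G07092)
log2(3854/2165) = 0.832  (AT2G50502)
log2(2173/1189) = 0.870  (AT4G48481)
The largest magnitude belongs to AT5G39996.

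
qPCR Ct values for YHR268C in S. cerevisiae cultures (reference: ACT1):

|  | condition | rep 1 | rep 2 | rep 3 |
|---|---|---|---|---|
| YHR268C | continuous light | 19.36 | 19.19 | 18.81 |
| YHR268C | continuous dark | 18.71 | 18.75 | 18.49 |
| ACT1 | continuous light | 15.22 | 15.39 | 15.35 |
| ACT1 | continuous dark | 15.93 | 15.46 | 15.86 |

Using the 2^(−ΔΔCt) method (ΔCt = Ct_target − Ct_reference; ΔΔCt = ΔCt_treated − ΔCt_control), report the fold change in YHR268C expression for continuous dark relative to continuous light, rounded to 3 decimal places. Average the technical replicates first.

Mean Ct: YHR268C continuous light 19.120; YHR268C continuous dark 18.650; ACT1 continuous light 15.320; ACT1 continuous dark 15.750
ΔCt(continuous light) = 19.120 − 15.320 = 3.800
ΔCt(continuous dark) = 18.650 − 15.750 = 2.900
ΔΔCt = 2.900 − 3.800 = -0.900
Fold change = 2^(−(-0.900)) = 2^0.900 = 1.8661

1.866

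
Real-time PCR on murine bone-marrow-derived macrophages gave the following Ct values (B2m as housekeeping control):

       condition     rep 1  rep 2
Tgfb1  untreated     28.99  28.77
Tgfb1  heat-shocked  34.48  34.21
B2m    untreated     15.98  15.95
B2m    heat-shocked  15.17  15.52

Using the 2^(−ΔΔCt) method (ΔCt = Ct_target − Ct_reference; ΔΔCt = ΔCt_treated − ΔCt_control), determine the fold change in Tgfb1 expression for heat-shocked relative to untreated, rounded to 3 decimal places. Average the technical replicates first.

0.015

Mean Ct: Tgfb1 untreated 28.880; Tgfb1 heat-shocked 34.345; B2m untreated 15.965; B2m heat-shocked 15.345
ΔCt(untreated) = 28.880 − 15.965 = 12.915
ΔCt(heat-shocked) = 34.345 − 15.345 = 19.000
ΔΔCt = 19.000 − 12.915 = 6.085
Fold change = 2^(−6.085) = 0.0147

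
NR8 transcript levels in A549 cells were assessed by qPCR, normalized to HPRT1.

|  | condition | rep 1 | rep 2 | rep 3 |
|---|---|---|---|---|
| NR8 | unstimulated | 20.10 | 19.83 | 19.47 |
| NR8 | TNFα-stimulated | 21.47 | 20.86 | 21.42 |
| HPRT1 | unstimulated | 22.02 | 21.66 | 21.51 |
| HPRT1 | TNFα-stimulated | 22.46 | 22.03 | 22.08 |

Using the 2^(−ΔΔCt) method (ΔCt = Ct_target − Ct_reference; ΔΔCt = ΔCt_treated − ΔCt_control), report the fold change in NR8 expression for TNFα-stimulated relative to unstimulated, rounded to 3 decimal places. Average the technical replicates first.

Mean Ct: NR8 unstimulated 19.800; NR8 TNFα-stimulated 21.250; HPRT1 unstimulated 21.730; HPRT1 TNFα-stimulated 22.190
ΔCt(unstimulated) = 19.800 − 21.730 = -1.930
ΔCt(TNFα-stimulated) = 21.250 − 22.190 = -0.940
ΔΔCt = -0.940 − (-1.930) = 0.990
Fold change = 2^(−0.990) = 0.5035

0.503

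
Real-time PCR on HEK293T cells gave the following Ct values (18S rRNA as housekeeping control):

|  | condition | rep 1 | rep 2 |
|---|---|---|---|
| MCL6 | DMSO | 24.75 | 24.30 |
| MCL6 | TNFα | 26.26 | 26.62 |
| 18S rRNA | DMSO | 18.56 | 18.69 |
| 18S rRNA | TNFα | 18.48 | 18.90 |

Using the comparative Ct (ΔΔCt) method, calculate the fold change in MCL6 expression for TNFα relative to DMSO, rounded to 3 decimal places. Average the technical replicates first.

Mean Ct: MCL6 DMSO 24.525; MCL6 TNFα 26.440; 18S rRNA DMSO 18.625; 18S rRNA TNFα 18.690
ΔCt(DMSO) = 24.525 − 18.625 = 5.900
ΔCt(TNFα) = 26.440 − 18.690 = 7.750
ΔΔCt = 7.750 − 5.900 = 1.850
Fold change = 2^(−1.850) = 0.2774

0.277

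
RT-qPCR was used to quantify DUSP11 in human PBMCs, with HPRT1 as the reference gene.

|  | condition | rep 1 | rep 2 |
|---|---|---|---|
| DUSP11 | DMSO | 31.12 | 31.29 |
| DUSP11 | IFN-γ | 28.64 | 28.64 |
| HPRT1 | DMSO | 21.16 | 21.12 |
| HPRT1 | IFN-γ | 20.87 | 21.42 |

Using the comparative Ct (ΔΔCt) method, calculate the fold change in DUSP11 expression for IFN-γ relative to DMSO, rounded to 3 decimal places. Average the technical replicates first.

Mean Ct: DUSP11 DMSO 31.205; DUSP11 IFN-γ 28.640; HPRT1 DMSO 21.140; HPRT1 IFN-γ 21.145
ΔCt(DMSO) = 31.205 − 21.140 = 10.065
ΔCt(IFN-γ) = 28.640 − 21.145 = 7.495
ΔΔCt = 7.495 − 10.065 = -2.570
Fold change = 2^(−(-2.570)) = 2^2.570 = 5.9381

5.938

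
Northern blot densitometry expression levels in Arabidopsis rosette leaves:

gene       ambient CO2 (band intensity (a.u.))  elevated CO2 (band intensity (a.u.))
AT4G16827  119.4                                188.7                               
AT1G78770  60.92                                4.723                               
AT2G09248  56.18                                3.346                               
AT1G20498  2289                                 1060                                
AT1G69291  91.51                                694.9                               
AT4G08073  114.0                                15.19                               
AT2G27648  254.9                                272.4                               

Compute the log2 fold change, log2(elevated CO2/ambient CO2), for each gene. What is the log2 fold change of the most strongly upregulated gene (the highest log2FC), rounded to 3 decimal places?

2.925

log2(188.7/119.4) = 0.660  (AT4G16827)
log2(4.723/60.92) = -3.689  (AT1G78770)
log2(3.346/56.18) = -4.070  (AT2G09248)
log2(1060/2289) = -1.111  (AT1G20498)
log2(694.9/91.51) = 2.925  (AT1G69291)
log2(15.19/114.0) = -2.908  (AT4G08073)
log2(272.4/254.9) = 0.096  (AT2G27648)
AT1G69291 is most strongly upregulated.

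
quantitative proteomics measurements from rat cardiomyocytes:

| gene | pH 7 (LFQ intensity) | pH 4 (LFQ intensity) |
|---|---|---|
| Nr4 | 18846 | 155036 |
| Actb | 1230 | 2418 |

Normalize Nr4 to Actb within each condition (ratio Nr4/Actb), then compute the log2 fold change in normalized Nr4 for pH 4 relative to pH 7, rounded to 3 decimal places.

2.065

Nr4/Actb (pH 7) = 18846 / 1230 = 15.322
Nr4/Actb (pH 4) = 155036 / 2418 = 64.117
Fold change = 64.117 / 15.322 = 4.1847
log2(4.1847) = 2.0651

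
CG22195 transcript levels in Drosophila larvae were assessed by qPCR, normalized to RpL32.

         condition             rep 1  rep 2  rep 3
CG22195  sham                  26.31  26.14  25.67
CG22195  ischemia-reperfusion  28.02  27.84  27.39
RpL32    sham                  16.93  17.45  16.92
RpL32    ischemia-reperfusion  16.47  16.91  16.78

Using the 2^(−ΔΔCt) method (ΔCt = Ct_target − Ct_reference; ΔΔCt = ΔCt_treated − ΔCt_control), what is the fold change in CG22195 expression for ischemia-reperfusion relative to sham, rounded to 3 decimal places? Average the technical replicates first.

Mean Ct: CG22195 sham 26.040; CG22195 ischemia-reperfusion 27.750; RpL32 sham 17.100; RpL32 ischemia-reperfusion 16.720
ΔCt(sham) = 26.040 − 17.100 = 8.940
ΔCt(ischemia-reperfusion) = 27.750 − 16.720 = 11.030
ΔΔCt = 11.030 − 8.940 = 2.090
Fold change = 2^(−2.090) = 0.2349

0.235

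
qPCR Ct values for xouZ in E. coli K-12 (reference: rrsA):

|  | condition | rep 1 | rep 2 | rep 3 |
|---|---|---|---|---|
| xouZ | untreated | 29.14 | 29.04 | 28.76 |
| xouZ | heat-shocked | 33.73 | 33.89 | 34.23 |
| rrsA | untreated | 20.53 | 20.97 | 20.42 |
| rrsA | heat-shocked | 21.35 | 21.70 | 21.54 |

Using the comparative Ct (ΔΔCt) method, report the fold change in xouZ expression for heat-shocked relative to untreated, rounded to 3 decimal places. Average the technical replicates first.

Mean Ct: xouZ untreated 28.980; xouZ heat-shocked 33.950; rrsA untreated 20.640; rrsA heat-shocked 21.530
ΔCt(untreated) = 28.980 − 20.640 = 8.340
ΔCt(heat-shocked) = 33.950 − 21.530 = 12.420
ΔΔCt = 12.420 − 8.340 = 4.080
Fold change = 2^(−4.080) = 0.0591

0.059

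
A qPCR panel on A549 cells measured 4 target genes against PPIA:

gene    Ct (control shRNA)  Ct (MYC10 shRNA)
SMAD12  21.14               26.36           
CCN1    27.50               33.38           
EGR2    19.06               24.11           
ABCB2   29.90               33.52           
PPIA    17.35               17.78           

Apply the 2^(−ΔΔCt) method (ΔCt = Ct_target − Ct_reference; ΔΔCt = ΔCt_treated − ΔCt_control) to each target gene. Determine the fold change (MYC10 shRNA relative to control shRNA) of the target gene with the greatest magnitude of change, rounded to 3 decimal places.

0.023

SMAD12: ΔΔCt = (26.36−17.78) − (21.14−17.35) = 8.58 − 3.79 = 4.79; fold change = 2^-4.79 = 0.036
CCN1: ΔΔCt = (33.38−17.78) − (27.50−17.35) = 15.60 − 10.15 = 5.45; fold change = 2^-5.45 = 0.023
EGR2: ΔΔCt = (24.11−17.78) − (19.06−17.35) = 6.33 − 1.71 = 4.62; fold change = 2^-4.62 = 0.041
ABCB2: ΔΔCt = (33.52−17.78) − (29.90−17.35) = 15.74 − 12.55 = 3.19; fold change = 2^-3.19 = 0.110
CCN1 has the largest |ΔΔCt| = 5.45.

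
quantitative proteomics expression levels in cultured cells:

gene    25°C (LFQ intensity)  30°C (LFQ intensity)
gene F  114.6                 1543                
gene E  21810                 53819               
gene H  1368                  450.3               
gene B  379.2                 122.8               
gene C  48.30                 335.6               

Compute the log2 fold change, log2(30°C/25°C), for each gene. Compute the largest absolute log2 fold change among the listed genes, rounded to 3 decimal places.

log2(1543/114.6) = 3.751  (gene F)
log2(53819/21810) = 1.303  (gene E)
log2(450.3/1368) = -1.603  (gene H)
log2(122.8/379.2) = -1.627  (gene B)
log2(335.6/48.30) = 2.797  (gene C)
The largest magnitude belongs to gene F.

3.751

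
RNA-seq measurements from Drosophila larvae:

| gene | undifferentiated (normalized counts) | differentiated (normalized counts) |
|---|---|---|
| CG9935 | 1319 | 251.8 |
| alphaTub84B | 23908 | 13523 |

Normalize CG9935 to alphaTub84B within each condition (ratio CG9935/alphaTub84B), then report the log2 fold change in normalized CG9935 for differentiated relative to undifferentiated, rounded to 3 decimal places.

-1.567

CG9935/alphaTub84B (undifferentiated) = 1319 / 23908 = 0.05517
CG9935/alphaTub84B (differentiated) = 251.8 / 13523 = 0.01862
Fold change = 0.01862 / 0.05517 = 0.3375
log2(0.3375) = -1.5670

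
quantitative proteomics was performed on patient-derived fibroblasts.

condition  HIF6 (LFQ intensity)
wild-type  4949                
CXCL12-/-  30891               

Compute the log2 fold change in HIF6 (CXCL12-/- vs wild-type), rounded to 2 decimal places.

Fold change = 30891 / 4949 = 6.2419
log2(6.2419) = 2.642

2.64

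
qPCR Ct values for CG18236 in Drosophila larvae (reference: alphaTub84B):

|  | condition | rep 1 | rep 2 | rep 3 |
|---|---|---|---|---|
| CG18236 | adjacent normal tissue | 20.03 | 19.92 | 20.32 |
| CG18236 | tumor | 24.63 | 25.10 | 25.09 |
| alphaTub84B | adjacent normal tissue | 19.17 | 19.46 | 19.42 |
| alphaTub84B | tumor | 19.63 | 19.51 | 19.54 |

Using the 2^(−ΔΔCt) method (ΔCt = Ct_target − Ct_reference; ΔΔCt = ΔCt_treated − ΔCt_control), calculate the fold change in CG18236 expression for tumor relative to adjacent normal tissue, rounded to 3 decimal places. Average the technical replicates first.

0.040

Mean Ct: CG18236 adjacent normal tissue 20.090; CG18236 tumor 24.940; alphaTub84B adjacent normal tissue 19.350; alphaTub84B tumor 19.560
ΔCt(adjacent normal tissue) = 20.090 − 19.350 = 0.740
ΔCt(tumor) = 24.940 − 19.560 = 5.380
ΔΔCt = 5.380 − 0.740 = 4.640
Fold change = 2^(−4.640) = 0.0401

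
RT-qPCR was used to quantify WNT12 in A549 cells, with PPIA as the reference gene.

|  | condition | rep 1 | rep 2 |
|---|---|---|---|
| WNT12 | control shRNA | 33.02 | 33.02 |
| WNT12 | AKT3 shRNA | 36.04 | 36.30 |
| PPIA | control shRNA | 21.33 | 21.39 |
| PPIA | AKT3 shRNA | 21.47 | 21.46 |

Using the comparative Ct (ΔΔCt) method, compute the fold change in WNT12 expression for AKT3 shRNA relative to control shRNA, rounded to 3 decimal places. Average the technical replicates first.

0.121

Mean Ct: WNT12 control shRNA 33.020; WNT12 AKT3 shRNA 36.170; PPIA control shRNA 21.360; PPIA AKT3 shRNA 21.465
ΔCt(control shRNA) = 33.020 − 21.360 = 11.660
ΔCt(AKT3 shRNA) = 36.170 − 21.465 = 14.705
ΔΔCt = 14.705 − 11.660 = 3.045
Fold change = 2^(−3.045) = 0.1212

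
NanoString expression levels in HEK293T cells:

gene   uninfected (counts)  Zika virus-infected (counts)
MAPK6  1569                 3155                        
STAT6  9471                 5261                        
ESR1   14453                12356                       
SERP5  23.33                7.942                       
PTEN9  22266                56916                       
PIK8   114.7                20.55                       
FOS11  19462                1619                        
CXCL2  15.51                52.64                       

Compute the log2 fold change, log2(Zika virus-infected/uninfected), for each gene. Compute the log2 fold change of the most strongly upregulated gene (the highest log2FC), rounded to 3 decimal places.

1.763

log2(3155/1569) = 1.008  (MAPK6)
log2(5261/9471) = -0.848  (STAT6)
log2(12356/14453) = -0.226  (ESR1)
log2(7.942/23.33) = -1.555  (SERP5)
log2(56916/22266) = 1.354  (PTEN9)
log2(20.55/114.7) = -2.481  (PIK8)
log2(1619/19462) = -3.587  (FOS11)
log2(52.64/15.51) = 1.763  (CXCL2)
CXCL2 is most strongly upregulated.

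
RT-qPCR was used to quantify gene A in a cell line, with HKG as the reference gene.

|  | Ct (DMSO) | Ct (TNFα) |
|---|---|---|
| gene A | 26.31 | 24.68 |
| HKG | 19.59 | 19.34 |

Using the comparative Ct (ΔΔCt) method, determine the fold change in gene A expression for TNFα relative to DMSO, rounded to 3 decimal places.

ΔCt(DMSO) = 26.310 − 19.590 = 6.720
ΔCt(TNFα) = 24.680 − 19.340 = 5.340
ΔΔCt = 5.340 − 6.720 = -1.380
Fold change = 2^(−(-1.380)) = 2^1.380 = 2.6027

2.603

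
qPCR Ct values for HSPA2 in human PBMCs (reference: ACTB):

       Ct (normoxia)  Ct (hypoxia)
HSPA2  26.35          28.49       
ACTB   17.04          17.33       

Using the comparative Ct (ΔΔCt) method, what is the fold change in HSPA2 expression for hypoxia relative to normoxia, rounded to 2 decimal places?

0.28

ΔCt(normoxia) = 26.350 − 17.040 = 9.310
ΔCt(hypoxia) = 28.490 − 17.330 = 11.160
ΔΔCt = 11.160 − 9.310 = 1.850
Fold change = 2^(−1.850) = 0.277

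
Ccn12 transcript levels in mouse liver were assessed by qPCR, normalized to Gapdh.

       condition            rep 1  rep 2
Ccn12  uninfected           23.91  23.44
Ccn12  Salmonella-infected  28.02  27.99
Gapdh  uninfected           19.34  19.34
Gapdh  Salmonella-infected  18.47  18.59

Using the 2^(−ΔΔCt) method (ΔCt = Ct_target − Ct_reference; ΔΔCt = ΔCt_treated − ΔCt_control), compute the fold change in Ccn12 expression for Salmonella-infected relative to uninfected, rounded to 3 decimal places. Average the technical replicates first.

0.028

Mean Ct: Ccn12 uninfected 23.675; Ccn12 Salmonella-infected 28.005; Gapdh uninfected 19.340; Gapdh Salmonella-infected 18.530
ΔCt(uninfected) = 23.675 − 19.340 = 4.335
ΔCt(Salmonella-infected) = 28.005 − 18.530 = 9.475
ΔΔCt = 9.475 − 4.335 = 5.140
Fold change = 2^(−5.140) = 0.0284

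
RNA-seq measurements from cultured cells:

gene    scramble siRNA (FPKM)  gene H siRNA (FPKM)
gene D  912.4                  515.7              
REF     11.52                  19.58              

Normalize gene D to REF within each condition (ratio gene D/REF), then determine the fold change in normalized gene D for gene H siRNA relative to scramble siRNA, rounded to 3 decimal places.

0.333

gene D/REF (scramble siRNA) = 912.4 / 11.52 = 79.201
gene D/REF (gene H siRNA) = 515.7 / 19.58 = 26.338
Fold change = 26.338 / 79.201 = 0.3325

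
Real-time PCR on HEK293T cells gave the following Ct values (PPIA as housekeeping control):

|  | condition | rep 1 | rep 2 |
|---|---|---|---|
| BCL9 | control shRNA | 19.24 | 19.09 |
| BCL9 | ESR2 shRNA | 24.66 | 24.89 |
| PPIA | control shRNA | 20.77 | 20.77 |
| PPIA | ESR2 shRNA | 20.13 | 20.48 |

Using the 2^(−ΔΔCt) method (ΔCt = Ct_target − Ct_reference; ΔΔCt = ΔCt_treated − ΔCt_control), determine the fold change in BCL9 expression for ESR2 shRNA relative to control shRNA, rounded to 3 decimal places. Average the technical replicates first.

0.015

Mean Ct: BCL9 control shRNA 19.165; BCL9 ESR2 shRNA 24.775; PPIA control shRNA 20.770; PPIA ESR2 shRNA 20.305
ΔCt(control shRNA) = 19.165 − 20.770 = -1.605
ΔCt(ESR2 shRNA) = 24.775 − 20.305 = 4.470
ΔΔCt = 4.470 − (-1.605) = 6.075
Fold change = 2^(−6.075) = 0.0148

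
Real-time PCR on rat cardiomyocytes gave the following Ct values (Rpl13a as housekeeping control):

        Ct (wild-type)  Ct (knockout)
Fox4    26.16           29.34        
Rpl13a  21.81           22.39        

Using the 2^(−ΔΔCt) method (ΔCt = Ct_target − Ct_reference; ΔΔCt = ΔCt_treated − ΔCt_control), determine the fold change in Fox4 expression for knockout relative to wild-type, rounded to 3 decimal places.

ΔCt(wild-type) = 26.160 − 21.810 = 4.350
ΔCt(knockout) = 29.340 − 22.390 = 6.950
ΔΔCt = 6.950 − 4.350 = 2.600
Fold change = 2^(−2.600) = 0.1649

0.165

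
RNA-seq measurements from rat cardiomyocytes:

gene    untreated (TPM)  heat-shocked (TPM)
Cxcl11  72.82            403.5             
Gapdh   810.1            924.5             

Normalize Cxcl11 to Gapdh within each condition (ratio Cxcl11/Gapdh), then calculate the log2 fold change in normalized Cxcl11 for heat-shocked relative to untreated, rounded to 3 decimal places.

Cxcl11/Gapdh (untreated) = 72.82 / 810.1 = 0.08989
Cxcl11/Gapdh (heat-shocked) = 403.5 / 924.5 = 0.43645
Fold change = 0.43645 / 0.08989 = 4.8554
log2(4.8554) = 2.2796

2.280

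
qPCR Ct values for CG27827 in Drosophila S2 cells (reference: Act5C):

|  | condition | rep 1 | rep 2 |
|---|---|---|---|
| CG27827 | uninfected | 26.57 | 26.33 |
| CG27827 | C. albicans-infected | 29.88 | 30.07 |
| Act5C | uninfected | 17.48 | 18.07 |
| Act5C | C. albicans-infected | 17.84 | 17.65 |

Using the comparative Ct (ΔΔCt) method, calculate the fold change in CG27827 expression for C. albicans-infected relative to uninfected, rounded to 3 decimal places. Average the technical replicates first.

0.085

Mean Ct: CG27827 uninfected 26.450; CG27827 C. albicans-infected 29.975; Act5C uninfected 17.775; Act5C C. albicans-infected 17.745
ΔCt(uninfected) = 26.450 − 17.775 = 8.675
ΔCt(C. albicans-infected) = 29.975 − 17.745 = 12.230
ΔΔCt = 12.230 − 8.675 = 3.555
Fold change = 2^(−3.555) = 0.0851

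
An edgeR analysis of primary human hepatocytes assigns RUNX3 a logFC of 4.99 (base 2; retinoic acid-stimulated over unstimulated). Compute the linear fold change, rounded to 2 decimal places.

31.78

Fold change = 2^(4.99) = 31.779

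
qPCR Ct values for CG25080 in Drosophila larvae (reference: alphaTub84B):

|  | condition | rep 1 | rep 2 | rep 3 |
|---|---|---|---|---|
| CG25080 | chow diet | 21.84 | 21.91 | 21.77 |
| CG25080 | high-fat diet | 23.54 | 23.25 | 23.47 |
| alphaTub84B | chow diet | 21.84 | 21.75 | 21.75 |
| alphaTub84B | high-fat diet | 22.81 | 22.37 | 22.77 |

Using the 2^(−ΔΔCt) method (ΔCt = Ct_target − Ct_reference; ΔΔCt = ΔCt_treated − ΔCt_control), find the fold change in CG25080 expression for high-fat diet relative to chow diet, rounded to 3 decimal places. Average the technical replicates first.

0.611

Mean Ct: CG25080 chow diet 21.840; CG25080 high-fat diet 23.420; alphaTub84B chow diet 21.780; alphaTub84B high-fat diet 22.650
ΔCt(chow diet) = 21.840 − 21.780 = 0.060
ΔCt(high-fat diet) = 23.420 − 22.650 = 0.770
ΔΔCt = 0.770 − 0.060 = 0.710
Fold change = 2^(−0.710) = 0.6113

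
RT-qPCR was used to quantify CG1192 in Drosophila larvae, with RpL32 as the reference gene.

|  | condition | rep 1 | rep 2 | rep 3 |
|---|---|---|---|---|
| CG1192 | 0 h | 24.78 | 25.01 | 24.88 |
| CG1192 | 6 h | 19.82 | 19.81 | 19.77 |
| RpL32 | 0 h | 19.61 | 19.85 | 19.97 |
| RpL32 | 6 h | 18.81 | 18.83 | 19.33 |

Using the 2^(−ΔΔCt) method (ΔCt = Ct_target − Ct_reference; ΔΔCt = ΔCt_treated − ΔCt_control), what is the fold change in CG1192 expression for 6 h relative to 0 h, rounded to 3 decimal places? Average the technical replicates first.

19.293

Mean Ct: CG1192 0 h 24.890; CG1192 6 h 19.800; RpL32 0 h 19.810; RpL32 6 h 18.990
ΔCt(0 h) = 24.890 − 19.810 = 5.080
ΔCt(6 h) = 19.800 − 18.990 = 0.810
ΔΔCt = 0.810 − 5.080 = -4.270
Fold change = 2^(−(-4.270)) = 2^4.270 = 19.2929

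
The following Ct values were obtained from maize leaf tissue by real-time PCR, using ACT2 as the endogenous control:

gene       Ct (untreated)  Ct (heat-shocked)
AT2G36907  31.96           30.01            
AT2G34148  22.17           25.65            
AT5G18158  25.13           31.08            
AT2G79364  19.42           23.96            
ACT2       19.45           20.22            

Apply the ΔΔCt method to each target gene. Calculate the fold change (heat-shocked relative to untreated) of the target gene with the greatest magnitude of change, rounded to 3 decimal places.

AT2G36907: ΔΔCt = (30.01−20.22) − (31.96−19.45) = 9.79 − 12.51 = -2.72; fold change = 2^2.72 = 6.589
AT2G34148: ΔΔCt = (25.65−20.22) − (22.17−19.45) = 5.43 − 2.72 = 2.71; fold change = 2^-2.71 = 0.153
AT5G18158: ΔΔCt = (31.08−20.22) − (25.13−19.45) = 10.86 − 5.68 = 5.18; fold change = 2^-5.18 = 0.028
AT2G79364: ΔΔCt = (23.96−20.22) − (19.42−19.45) = 3.74 − (-0.03) = 3.77; fold change = 2^-3.77 = 0.073
AT5G18158 has the largest |ΔΔCt| = 5.18.

0.028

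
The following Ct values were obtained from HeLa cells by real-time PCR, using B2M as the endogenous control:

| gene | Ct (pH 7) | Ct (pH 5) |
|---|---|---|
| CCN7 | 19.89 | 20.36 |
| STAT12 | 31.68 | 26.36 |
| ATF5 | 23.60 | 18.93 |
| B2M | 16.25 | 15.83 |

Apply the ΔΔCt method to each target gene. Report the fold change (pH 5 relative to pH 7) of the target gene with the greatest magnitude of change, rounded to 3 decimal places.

29.857

CCN7: ΔΔCt = (20.36−15.83) − (19.89−16.25) = 4.53 − 3.64 = 0.89; fold change = 2^-0.89 = 0.540
STAT12: ΔΔCt = (26.36−15.83) − (31.68−16.25) = 10.53 − 15.43 = -4.90; fold change = 2^4.90 = 29.857
ATF5: ΔΔCt = (18.93−15.83) − (23.60−16.25) = 3.10 − 7.35 = -4.25; fold change = 2^4.25 = 19.027
STAT12 has the largest |ΔΔCt| = 4.90.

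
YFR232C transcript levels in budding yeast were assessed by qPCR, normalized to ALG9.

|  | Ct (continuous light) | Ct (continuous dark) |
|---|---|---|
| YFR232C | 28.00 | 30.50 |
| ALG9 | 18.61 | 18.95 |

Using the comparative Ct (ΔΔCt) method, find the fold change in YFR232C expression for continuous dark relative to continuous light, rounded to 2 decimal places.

0.22

ΔCt(continuous light) = 28.000 − 18.610 = 9.390
ΔCt(continuous dark) = 30.500 − 18.950 = 11.550
ΔΔCt = 11.550 − 9.390 = 2.160
Fold change = 2^(−2.160) = 0.224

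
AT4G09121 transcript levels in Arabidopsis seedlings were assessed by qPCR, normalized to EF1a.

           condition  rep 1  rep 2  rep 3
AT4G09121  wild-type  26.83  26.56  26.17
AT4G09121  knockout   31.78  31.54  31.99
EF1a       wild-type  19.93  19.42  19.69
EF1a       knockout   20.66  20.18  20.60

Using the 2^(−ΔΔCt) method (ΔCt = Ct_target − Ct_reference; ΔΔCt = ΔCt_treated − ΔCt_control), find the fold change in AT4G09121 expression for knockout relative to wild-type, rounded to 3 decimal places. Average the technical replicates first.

Mean Ct: AT4G09121 wild-type 26.520; AT4G09121 knockout 31.770; EF1a wild-type 19.680; EF1a knockout 20.480
ΔCt(wild-type) = 26.520 − 19.680 = 6.840
ΔCt(knockout) = 31.770 − 20.480 = 11.290
ΔΔCt = 11.290 − 6.840 = 4.450
Fold change = 2^(−4.450) = 0.0458

0.046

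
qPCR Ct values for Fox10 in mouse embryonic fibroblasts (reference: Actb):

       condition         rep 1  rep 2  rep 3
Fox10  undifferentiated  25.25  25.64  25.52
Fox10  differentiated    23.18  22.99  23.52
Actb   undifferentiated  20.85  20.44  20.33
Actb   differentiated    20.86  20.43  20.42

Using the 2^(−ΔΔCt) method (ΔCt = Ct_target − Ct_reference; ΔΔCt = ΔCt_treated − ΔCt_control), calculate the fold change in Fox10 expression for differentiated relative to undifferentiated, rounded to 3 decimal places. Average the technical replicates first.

4.823

Mean Ct: Fox10 undifferentiated 25.470; Fox10 differentiated 23.230; Actb undifferentiated 20.540; Actb differentiated 20.570
ΔCt(undifferentiated) = 25.470 − 20.540 = 4.930
ΔCt(differentiated) = 23.230 − 20.570 = 2.660
ΔΔCt = 2.660 − 4.930 = -2.270
Fold change = 2^(−(-2.270)) = 2^2.270 = 4.8232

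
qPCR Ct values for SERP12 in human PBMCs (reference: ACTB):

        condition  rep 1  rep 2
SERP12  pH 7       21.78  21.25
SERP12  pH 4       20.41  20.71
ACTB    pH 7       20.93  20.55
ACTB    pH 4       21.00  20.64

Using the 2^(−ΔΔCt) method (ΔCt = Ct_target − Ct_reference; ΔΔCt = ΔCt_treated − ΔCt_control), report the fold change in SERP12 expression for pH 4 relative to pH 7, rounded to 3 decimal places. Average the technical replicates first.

2.049

Mean Ct: SERP12 pH 7 21.515; SERP12 pH 4 20.560; ACTB pH 7 20.740; ACTB pH 4 20.820
ΔCt(pH 7) = 21.515 − 20.740 = 0.775
ΔCt(pH 4) = 20.560 − 20.820 = -0.260
ΔΔCt = -0.260 − 0.775 = -1.035
Fold change = 2^(−(-1.035)) = 2^1.035 = 2.0491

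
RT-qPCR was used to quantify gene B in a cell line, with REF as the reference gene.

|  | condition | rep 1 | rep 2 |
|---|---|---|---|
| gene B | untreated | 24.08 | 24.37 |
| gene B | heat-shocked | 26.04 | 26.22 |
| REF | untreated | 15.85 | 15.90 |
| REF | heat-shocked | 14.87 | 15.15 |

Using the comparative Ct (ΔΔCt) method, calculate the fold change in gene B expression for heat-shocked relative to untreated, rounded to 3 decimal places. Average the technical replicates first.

0.147

Mean Ct: gene B untreated 24.225; gene B heat-shocked 26.130; REF untreated 15.875; REF heat-shocked 15.010
ΔCt(untreated) = 24.225 − 15.875 = 8.350
ΔCt(heat-shocked) = 26.130 − 15.010 = 11.120
ΔΔCt = 11.120 − 8.350 = 2.770
Fold change = 2^(−2.770) = 0.1466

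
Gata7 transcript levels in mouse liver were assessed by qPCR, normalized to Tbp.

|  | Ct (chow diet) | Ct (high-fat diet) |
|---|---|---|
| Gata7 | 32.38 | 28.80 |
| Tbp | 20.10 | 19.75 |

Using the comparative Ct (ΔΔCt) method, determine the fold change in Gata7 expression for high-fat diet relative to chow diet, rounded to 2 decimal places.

ΔCt(chow diet) = 32.380 − 20.100 = 12.280
ΔCt(high-fat diet) = 28.800 − 19.750 = 9.050
ΔΔCt = 9.050 − 12.280 = -3.230
Fold change = 2^(−(-3.230)) = 2^3.230 = 9.383

9.38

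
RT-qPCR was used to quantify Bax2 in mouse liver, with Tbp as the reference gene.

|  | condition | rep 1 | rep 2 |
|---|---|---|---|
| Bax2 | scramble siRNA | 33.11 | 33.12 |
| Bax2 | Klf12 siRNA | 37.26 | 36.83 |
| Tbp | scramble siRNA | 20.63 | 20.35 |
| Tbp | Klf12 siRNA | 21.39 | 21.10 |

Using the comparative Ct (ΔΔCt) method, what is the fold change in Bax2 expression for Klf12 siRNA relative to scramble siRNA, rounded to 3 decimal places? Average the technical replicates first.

Mean Ct: Bax2 scramble siRNA 33.115; Bax2 Klf12 siRNA 37.045; Tbp scramble siRNA 20.490; Tbp Klf12 siRNA 21.245
ΔCt(scramble siRNA) = 33.115 − 20.490 = 12.625
ΔCt(Klf12 siRNA) = 37.045 − 21.245 = 15.800
ΔΔCt = 15.800 − 12.625 = 3.175
Fold change = 2^(−3.175) = 0.1107

0.111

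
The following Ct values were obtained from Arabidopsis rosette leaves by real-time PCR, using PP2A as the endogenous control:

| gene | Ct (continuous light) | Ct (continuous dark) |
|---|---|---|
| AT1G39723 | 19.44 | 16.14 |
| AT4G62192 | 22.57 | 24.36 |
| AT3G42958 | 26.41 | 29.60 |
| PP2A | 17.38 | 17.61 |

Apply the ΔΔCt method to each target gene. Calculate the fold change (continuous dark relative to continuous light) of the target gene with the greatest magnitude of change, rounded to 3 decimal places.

11.551

AT1G39723: ΔΔCt = (16.14−17.61) − (19.44−17.38) = -1.47 − 2.06 = -3.53; fold change = 2^3.53 = 11.551
AT4G62192: ΔΔCt = (24.36−17.61) − (22.57−17.38) = 6.75 − 5.19 = 1.56; fold change = 2^-1.56 = 0.339
AT3G42958: ΔΔCt = (29.60−17.61) − (26.41−17.38) = 11.99 − 9.03 = 2.96; fold change = 2^-2.96 = 0.129
AT1G39723 has the largest |ΔΔCt| = 3.53.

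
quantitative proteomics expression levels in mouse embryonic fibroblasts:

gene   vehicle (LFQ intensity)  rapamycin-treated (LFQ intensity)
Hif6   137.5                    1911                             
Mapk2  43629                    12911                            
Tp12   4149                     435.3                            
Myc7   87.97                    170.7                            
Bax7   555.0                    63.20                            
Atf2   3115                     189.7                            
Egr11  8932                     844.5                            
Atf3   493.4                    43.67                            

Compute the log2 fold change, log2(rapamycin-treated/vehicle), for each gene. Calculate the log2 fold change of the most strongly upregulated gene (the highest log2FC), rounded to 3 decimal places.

log2(1911/137.5) = 3.797  (Hif6)
log2(12911/43629) = -1.757  (Mapk2)
log2(435.3/4149) = -3.253  (Tp12)
log2(170.7/87.97) = 0.956  (Myc7)
log2(63.20/555.0) = -3.134  (Bax7)
log2(189.7/3115) = -4.037  (Atf2)
log2(844.5/8932) = -3.403  (Egr11)
log2(43.67/493.4) = -3.498  (Atf3)
Hif6 is most strongly upregulated.

3.797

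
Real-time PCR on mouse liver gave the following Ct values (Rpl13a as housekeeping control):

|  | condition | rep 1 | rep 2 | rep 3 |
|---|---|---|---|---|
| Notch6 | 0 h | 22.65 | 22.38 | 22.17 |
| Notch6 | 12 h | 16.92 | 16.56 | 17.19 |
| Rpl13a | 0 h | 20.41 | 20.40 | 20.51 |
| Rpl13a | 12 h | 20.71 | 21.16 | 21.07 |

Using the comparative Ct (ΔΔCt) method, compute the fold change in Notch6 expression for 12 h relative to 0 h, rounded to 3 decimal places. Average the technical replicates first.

66.257

Mean Ct: Notch6 0 h 22.400; Notch6 12 h 16.890; Rpl13a 0 h 20.440; Rpl13a 12 h 20.980
ΔCt(0 h) = 22.400 − 20.440 = 1.960
ΔCt(12 h) = 16.890 − 20.980 = -4.090
ΔΔCt = -4.090 − 1.960 = -6.050
Fold change = 2^(−(-6.050)) = 2^6.050 = 66.2570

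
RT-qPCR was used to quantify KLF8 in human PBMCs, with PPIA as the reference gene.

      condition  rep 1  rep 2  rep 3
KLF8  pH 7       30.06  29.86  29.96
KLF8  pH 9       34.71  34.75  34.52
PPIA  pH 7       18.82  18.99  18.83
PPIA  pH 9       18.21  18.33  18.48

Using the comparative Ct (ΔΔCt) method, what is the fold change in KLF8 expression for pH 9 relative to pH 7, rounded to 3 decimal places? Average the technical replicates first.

0.026

Mean Ct: KLF8 pH 7 29.960; KLF8 pH 9 34.660; PPIA pH 7 18.880; PPIA pH 9 18.340
ΔCt(pH 7) = 29.960 − 18.880 = 11.080
ΔCt(pH 9) = 34.660 − 18.340 = 16.320
ΔΔCt = 16.320 − 11.080 = 5.240
Fold change = 2^(−5.240) = 0.0265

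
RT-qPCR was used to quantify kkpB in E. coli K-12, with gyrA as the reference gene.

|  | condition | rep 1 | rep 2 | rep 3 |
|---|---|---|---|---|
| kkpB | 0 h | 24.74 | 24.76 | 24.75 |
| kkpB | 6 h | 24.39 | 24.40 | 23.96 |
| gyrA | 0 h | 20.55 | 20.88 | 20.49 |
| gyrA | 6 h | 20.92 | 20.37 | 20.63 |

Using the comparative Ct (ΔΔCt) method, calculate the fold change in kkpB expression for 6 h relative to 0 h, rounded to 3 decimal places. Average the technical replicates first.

1.414

Mean Ct: kkpB 0 h 24.750; kkpB 6 h 24.250; gyrA 0 h 20.640; gyrA 6 h 20.640
ΔCt(0 h) = 24.750 − 20.640 = 4.110
ΔCt(6 h) = 24.250 − 20.640 = 3.610
ΔΔCt = 3.610 − 4.110 = -0.500
Fold change = 2^(−(-0.500)) = 2^0.500 = 1.4142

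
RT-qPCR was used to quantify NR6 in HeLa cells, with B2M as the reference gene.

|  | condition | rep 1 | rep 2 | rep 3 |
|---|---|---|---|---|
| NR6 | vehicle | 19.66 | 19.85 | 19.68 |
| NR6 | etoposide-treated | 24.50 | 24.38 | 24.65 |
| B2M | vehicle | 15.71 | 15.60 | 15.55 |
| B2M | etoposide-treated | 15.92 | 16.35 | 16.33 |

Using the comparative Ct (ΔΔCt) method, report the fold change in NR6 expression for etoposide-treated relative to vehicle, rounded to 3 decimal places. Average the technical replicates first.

0.054

Mean Ct: NR6 vehicle 19.730; NR6 etoposide-treated 24.510; B2M vehicle 15.620; B2M etoposide-treated 16.200
ΔCt(vehicle) = 19.730 − 15.620 = 4.110
ΔCt(etoposide-treated) = 24.510 − 16.200 = 8.310
ΔΔCt = 8.310 − 4.110 = 4.200
Fold change = 2^(−4.200) = 0.0544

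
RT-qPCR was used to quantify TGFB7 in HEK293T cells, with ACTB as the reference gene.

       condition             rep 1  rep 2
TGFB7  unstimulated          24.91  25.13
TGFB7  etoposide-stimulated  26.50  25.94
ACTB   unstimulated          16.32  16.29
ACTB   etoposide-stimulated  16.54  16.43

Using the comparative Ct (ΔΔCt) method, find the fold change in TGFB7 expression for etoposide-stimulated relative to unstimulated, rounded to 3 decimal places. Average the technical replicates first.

0.493

Mean Ct: TGFB7 unstimulated 25.020; TGFB7 etoposide-stimulated 26.220; ACTB unstimulated 16.305; ACTB etoposide-stimulated 16.485
ΔCt(unstimulated) = 25.020 − 16.305 = 8.715
ΔCt(etoposide-stimulated) = 26.220 − 16.485 = 9.735
ΔΔCt = 9.735 − 8.715 = 1.020
Fold change = 2^(−1.020) = 0.4931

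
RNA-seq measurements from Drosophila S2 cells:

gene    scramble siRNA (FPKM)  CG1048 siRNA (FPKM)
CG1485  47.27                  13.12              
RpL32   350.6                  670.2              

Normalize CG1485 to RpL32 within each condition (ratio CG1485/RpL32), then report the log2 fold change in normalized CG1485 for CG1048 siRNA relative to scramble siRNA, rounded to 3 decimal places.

CG1485/RpL32 (scramble siRNA) = 47.27 / 350.6 = 0.13483
CG1485/RpL32 (CG1048 siRNA) = 13.12 / 670.2 = 0.019576
Fold change = 0.019576 / 0.13483 = 0.1452
log2(0.1452) = -2.7839

-2.784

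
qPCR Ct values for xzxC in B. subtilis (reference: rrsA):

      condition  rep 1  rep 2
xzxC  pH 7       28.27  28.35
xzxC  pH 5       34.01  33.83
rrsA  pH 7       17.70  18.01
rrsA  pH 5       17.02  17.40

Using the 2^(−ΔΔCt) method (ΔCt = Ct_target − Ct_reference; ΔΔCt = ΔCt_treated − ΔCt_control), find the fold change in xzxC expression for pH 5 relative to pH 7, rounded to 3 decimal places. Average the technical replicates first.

0.013

Mean Ct: xzxC pH 7 28.310; xzxC pH 5 33.920; rrsA pH 7 17.855; rrsA pH 5 17.210
ΔCt(pH 7) = 28.310 − 17.855 = 10.455
ΔCt(pH 5) = 33.920 − 17.210 = 16.710
ΔΔCt = 16.710 − 10.455 = 6.255
Fold change = 2^(−6.255) = 0.0131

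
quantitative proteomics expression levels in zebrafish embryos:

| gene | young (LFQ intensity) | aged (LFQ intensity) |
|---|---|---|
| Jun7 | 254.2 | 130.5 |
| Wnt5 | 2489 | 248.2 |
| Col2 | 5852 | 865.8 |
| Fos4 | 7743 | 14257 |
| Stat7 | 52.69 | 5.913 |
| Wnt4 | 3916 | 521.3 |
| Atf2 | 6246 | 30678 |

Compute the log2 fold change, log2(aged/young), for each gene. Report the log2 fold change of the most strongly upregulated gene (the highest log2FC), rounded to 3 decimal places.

2.296

log2(130.5/254.2) = -0.962  (Jun7)
log2(248.2/2489) = -3.326  (Wnt5)
log2(865.8/5852) = -2.757  (Col2)
log2(14257/7743) = 0.881  (Fos4)
log2(5.913/52.69) = -3.156  (Stat7)
log2(521.3/3916) = -2.909  (Wnt4)
log2(30678/6246) = 2.296  (Atf2)
Atf2 is most strongly upregulated.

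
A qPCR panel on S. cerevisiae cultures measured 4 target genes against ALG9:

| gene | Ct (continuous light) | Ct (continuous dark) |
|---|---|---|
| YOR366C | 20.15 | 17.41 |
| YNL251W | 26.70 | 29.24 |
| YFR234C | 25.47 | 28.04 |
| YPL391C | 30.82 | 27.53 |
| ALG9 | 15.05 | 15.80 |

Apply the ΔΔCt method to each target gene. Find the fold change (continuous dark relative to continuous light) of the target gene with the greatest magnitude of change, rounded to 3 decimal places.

16.450

YOR366C: ΔΔCt = (17.41−15.80) − (20.15−15.05) = 1.61 − 5.10 = -3.49; fold change = 2^3.49 = 11.236
YNL251W: ΔΔCt = (29.24−15.80) − (26.70−15.05) = 13.44 − 11.65 = 1.79; fold change = 2^-1.79 = 0.289
YFR234C: ΔΔCt = (28.04−15.80) − (25.47−15.05) = 12.24 − 10.42 = 1.82; fold change = 2^-1.82 = 0.283
YPL391C: ΔΔCt = (27.53−15.80) − (30.82−15.05) = 11.73 − 15.77 = -4.04; fold change = 2^4.04 = 16.450
YPL391C has the largest |ΔΔCt| = 4.04.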